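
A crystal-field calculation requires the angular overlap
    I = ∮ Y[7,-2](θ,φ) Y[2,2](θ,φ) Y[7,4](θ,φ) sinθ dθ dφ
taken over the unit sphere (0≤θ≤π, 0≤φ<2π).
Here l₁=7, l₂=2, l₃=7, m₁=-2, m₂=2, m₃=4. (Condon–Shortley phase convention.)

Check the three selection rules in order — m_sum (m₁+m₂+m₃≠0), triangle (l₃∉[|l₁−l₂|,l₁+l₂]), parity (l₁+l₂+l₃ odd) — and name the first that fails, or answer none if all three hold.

azimuthal sum: -2 + 2 + 4 = 4  ✗
5 ≤ 7 ≤ 9 (triangle on l)
L = 7 + 2 + 7 = 16 (even)

m_sum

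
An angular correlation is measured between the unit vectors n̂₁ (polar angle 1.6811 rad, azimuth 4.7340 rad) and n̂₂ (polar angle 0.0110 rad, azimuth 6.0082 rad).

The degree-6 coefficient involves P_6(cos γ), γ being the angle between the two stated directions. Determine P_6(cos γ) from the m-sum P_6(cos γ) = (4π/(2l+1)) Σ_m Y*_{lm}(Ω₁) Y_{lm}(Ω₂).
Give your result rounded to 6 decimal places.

Addition theorem: P_6(cos γ) = (4π/13) Σ_m Y*_{lm}(Ω₁) Y_{lm}(Ω₂), m = −6…6:
  m=-6: (-0.46182 - 0.06022j) × (-0.00000 + 0.00000j) = 0.00000 - 0.00000j  (running Σ = 0.00000 - 0.00000j)
  m=-5: (-0.01927 + 0.17764j) × (0.00000 + 0.00000j) = -0.00000 + 0.00000j  (running Σ = -0.00000 + 0.00000j)
  m=-4: (-0.30065 - 0.02605j) × (0.00000 + 0.00000j) = -0.00000 - 0.00000j  (running Σ = -0.00000 - 0.00000j)
  m=-3: (-0.01308 + 0.20141j) × (0.00000 + 0.00001j) = -0.00000 + 0.00000j  (running Σ = -0.00000 + 0.00000j)
  m=-2: (-0.25289 - 0.01094j) × (0.00054 + 0.00033j) = -0.00013 - 0.00009j  (running Σ = -0.00013 - 0.00009j)
  m=-1: (-0.00452 + 0.20916j) × (0.03487 + 0.00984j) = -0.00222 + 0.00725j  (running Σ = -0.00235 + 0.00716j)
  m=0: (-0.23988 + 0.00000j) × (1.01582 + 0.00000j) = -0.24367 + 0.00000j  (running Σ = -0.24602 + 0.00716j)
  m=1: (0.00452 + 0.20916j) × (-0.03487 + 0.00984j) = -0.00222 - 0.00725j  (running Σ = -0.24824 - 0.00009j)
  m=2: (-0.25289 + 0.01094j) × (0.00054 - 0.00033j) = -0.00013 + 0.00009j  (running Σ = -0.24837 + 0.00000j)
  m=3: (0.01308 + 0.20141j) × (-0.00000 + 0.00001j) = -0.00000 - 0.00000j  (running Σ = -0.24837 - 0.00000j)
  m=4: (-0.30065 + 0.02605j) × (0.00000 - 0.00000j) = -0.00000 + 0.00000j  (running Σ = -0.24837 + 0.00000j)
  m=5: (0.01927 + 0.17764j) × (-0.00000 + 0.00000j) = -0.00000 - 0.00000j  (running Σ = -0.24837 - 0.00000j)
  m=6: (-0.46182 + 0.06022j) × (-0.00000 - 0.00000j) = 0.00000 + 0.00000j  (running Σ = -0.24837 - 0.00000j)
Total Σ_m = -0.24837 - 0.00000j. Multiply by 0.966644: -0.24008 - 0.00000j. P_6(cos γ) = -0.240084

-0.240084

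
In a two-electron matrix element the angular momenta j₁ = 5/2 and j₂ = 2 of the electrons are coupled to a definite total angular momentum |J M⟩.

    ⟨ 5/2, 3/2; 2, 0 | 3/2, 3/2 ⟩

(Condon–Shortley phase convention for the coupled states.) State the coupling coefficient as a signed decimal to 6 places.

-0.585540  (= −√(12/35))

triangle: 3!·2!·1!/7! = 12/5040
(j±m)!: 4!·1!·2!·2!·3!·0! = 576
prefactor² = (2J+1)·Δ·N² = 192/35
  k=1: −1/(1!·2!·0!·1!·2!·0!) = -1/4
Σ = -1/4  ⇒  CG² = 192/35·(-1/4)² = 12/35
CG = −√(12/35) = -0.585540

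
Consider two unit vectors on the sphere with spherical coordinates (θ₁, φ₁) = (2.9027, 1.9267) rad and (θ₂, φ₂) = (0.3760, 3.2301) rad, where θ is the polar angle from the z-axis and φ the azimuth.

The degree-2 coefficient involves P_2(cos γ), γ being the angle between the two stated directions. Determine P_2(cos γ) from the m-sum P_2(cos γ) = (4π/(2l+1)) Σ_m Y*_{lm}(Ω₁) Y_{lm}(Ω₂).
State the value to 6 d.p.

Term-by-term m-sum for l=2 (normalisation 4π/5 = 2.513274):
  [-2]  conj(Y_{2,-2})(Ω₁) = (-0.016377, -0.014128) ; Y_{2,-2}(Ω₂) = (0.051271, -0.009172) ; Δ = (-0.000969, -0.000574)
  [-1]  conj(Y_{2,-1})(Ω₁) = (0.061887, -0.166483) ; Y_{2,-1}(Ω₂) = (-0.262831, 0.023323) ; Δ = (-0.012383, 0.045200)
  [+0]  conj(Y_{2,0})(Ω₁) = (0.577805, -0.000000) ; Y_{2,0}(Ω₂) = (0.503203, 0.000000) ; Δ = (0.290753, 0.000000)
  [+1]  conj(Y_{2,1})(Ω₁) = (-0.061887, -0.166483) ; Y_{2,1}(Ω₂) = (0.262831, 0.023323) ; Δ = (-0.012383, -0.045200)
  [+2]  conj(Y_{2,2})(Ω₁) = (-0.016377, 0.014128) ; Y_{2,2}(Ω₂) = (0.051271, 0.009172) ; Δ = (-0.000969, 0.000574)
Accumulated sum (0.264049, -0.000000); after 4π/(2l+1) scaling, (0.663626, -0.000000) ⇒ P_2 = 0.663626

0.663626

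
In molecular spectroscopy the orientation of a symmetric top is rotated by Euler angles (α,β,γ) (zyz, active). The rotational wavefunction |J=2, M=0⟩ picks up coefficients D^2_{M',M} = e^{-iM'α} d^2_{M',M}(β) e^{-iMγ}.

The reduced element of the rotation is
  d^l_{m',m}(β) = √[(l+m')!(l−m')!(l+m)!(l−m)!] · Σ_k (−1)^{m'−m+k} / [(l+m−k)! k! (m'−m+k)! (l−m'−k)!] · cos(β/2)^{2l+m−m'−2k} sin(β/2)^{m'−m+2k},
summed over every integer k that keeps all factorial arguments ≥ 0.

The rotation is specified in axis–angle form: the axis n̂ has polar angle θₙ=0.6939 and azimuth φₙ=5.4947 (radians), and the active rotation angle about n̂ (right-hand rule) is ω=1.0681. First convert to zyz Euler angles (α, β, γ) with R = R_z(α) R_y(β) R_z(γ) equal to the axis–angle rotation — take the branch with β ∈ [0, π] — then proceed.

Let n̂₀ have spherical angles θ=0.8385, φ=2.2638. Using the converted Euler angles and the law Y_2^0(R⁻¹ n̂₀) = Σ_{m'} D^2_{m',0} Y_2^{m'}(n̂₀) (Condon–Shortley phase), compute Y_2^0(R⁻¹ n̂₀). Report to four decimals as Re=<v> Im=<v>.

Axis–angle → zyz. n̂ = (sinθₙcosφₙ, sinθₙsinφₙ, cosθₙ) = (+0.450825, -0.453617, +0.768758), ω = 1.0681.
R = I cosω + sinω [n̂]ₓ + (1−cosω) n̂n̂ᵀ gives
  R = [+0.587113, -0.779627, -0.217900; +0.567677, +0.588421, -0.575763; +0.577097, +0.214341, +0.788046]
β = atan2(√(R₁₃²+R₂₃²), R₃₃) = 0.663168; α = atan2(R₂₃, R₁₃) mod 2π = 4.350593; γ = atan2(R₃₂, −R₃₁) mod 2π = 2.785971
Need the full column D^2_{m',0} for m'=−2..2 at α=4.3506, β=0.6632, γ=2.7860.
cos(β/2)=0.945528, sin(β/2)=0.325541
d^2_{-2,0}: single k=2 term ⇒ +0.232079;  D = -0.173928+0.153655i
d^2_{-1,0}: k∈[1..2] ⇒ +0.674069 -0.079904 = +0.594165;  D = -0.210307-0.555701i
d^2_{0,0}: k∈[0..2] ⇒ +0.799277 -0.378983 +0.011231 = +0.431525;  D = +0.431525+0.000000i
d^2_{1,0}: k∈[0..1] ⇒ -0.674069 +0.079904 = -0.594165;  D = +0.210307-0.555701i
d^2_{2,0}: single k=0 term ⇒ +0.232079;  D = -0.173928-0.153655i
Y_2^{m'}(θ=0.8385,φ=2.2638) and Σ D·Y over m':
  (-0.1739+0.1537i)·(-0.0392+0.2100i)  (-0.2103-0.5557i)·(-0.2454-0.2955i)  (+0.4315+0.0000i)·(+0.1075+0.0000i)  (+0.2103-0.5557i)·(+0.2454-0.2955i)  (-0.1739-0.1537i)·(-0.0392-0.2100i)
Y_2^0(R⁻¹ n̂) = -0.229671+0.000000i

Re=-0.2297 Im=0.0000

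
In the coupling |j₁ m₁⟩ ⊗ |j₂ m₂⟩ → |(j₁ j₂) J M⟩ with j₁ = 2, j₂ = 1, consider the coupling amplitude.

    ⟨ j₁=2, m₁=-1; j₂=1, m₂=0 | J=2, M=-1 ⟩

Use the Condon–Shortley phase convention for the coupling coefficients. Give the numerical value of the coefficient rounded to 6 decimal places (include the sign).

-0.408248  (= −√(1/6))

j₁+j₂−J=1  J+j₁−j₂=3  J−j₁+j₂=1  j₁+j₂+J+1=6
(j₁±m₁, j₂±m₂, J±M) = (1,3,1,1,1,3)
P² = 3/2
sum k=0..1:
  [0] +1/6 = 1/6
  [1] −1/2 = -1/2
S = -1/3
C² = P²·S² = 1/6 ; C = -0.408248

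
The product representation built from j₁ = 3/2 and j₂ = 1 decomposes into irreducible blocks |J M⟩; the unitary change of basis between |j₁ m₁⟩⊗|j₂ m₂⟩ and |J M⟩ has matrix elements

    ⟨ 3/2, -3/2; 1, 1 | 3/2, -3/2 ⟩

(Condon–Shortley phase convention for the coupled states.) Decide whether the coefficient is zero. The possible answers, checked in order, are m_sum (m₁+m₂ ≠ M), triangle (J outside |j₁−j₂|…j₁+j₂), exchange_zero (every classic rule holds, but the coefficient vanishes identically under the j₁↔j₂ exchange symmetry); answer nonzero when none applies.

m_sum

m-sum: m₁+m₂ = -3/2+1 = -1/2, M = -3/2  ✗ ⇒ coefficient is 0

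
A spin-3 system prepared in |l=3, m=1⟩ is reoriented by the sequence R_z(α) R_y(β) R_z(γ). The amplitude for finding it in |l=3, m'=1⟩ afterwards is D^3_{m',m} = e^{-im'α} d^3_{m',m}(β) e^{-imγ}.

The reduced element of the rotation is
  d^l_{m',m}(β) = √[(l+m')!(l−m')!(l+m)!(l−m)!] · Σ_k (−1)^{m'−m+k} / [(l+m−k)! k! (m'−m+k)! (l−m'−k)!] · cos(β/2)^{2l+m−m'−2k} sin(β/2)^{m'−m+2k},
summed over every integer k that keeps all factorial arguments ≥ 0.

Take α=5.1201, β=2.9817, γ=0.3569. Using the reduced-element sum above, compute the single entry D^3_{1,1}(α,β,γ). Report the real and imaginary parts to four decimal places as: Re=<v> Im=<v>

Re=0.0259 Im=0.0270

D^3_{1,1}(5.1201,2.9817,0.3569) = e^{-i·1·5.1201}·d^3_{1,1}(2.9817)·e^{-i·1·0.3569}. Compute d first:
Half-angle: c=0.079861, s=0.996806. N=√(24·2·24·2)=48.000000
k: max(0,(1)−(1))=0 … min(3+(1),3−(1))=2
  k=0: (−1)^0·48.0000/(48)·0.0799^6·0.9968^0 = +0.000000
  k=1: (−1)^1·48.0000/(6)·0.0799^4·0.9968^2 = -0.000323
  k=2: (−1)^2·48.0000/(8)·0.0799^2·0.9968^4 = +0.037780
d^3_{1,1}(2.9817) = +0.000000 -0.000323 +0.037780 = +0.037457
Phases: e^{-i·(1)·5.1201}=+0.396509+0.918031i, e^{-i·(1)·0.3569}=+0.936984-0.349371i ⇒ D=+0.025930+0.027031i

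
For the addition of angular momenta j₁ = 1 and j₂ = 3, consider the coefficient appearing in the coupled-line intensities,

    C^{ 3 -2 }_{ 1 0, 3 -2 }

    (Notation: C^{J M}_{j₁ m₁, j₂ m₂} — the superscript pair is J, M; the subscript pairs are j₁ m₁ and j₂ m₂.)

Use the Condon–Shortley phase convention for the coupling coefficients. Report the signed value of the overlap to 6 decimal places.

√[7·1!1!5!/8! · 1!1!1!5!1!5!] = √(300)
  +(−1)^0/∏(0,1,1,1,0,4)! = 1/24  (running 1/24)
  +(−1)^1/∏(1,0,0,0,1,5)! = -1/120  (running 1/30)
⟨..|..⟩ = √(300)·(1/30) = +0.577350

+0.577350  (= +√(1/3))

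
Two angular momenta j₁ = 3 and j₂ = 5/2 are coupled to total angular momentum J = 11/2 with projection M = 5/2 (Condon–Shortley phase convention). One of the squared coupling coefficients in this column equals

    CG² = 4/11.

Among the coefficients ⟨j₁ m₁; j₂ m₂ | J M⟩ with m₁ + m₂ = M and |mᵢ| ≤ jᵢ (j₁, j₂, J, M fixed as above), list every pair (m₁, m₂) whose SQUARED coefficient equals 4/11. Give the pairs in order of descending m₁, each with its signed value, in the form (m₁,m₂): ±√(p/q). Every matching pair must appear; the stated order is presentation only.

Admissible pairs with m₁+m₂ = M = 5/2: (0,5/2), (1,3/2), (2,1/2), (3,-1/2)
  (m₁,m₂)=(3,-1/2): CG² = 2/33, CG = +√(2/33)
  (m₁,m₂)=(2,1/2): CG² = 4/11, CG = +√(4/11)   ← matches the target
  (m₁,m₂)=(1,3/2): CG² = 5/11, CG = +√(5/11)
  (m₁,m₂)=(0,5/2): CG² = 4/33, CG = +√(4/33)
Pairs with CG² = 4/11: (2,1/2): +√(4/11)

(2,1/2): +√(4/11)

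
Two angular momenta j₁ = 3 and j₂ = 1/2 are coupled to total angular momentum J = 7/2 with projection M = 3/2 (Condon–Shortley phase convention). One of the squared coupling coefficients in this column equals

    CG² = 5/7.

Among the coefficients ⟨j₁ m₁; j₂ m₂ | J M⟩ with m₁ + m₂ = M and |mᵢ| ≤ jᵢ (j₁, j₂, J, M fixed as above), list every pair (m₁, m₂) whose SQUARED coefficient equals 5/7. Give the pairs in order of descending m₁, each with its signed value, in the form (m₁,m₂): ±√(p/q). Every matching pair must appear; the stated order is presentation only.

Admissible pairs with m₁+m₂ = M = 3/2: (1,1/2), (2,-1/2)
  (m₁,m₂)=(2,-1/2): CG² = 2/7, CG = +√(2/7)
  (m₁,m₂)=(1,1/2): CG² = 5/7, CG = +√(5/7)   ← matches the target
Pairs with CG² = 5/7: (1,1/2): +√(5/7)

(1,1/2): +√(5/7)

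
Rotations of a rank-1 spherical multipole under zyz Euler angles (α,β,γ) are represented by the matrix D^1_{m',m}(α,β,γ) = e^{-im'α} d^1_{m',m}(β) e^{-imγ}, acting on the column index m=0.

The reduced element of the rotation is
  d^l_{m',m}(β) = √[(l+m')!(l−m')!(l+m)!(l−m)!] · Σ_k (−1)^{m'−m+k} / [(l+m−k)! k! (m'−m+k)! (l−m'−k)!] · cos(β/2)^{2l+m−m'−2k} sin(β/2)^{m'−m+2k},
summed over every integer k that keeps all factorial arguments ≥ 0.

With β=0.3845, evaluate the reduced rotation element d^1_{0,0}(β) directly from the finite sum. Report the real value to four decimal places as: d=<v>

d^1_{0,0}(β=0.3845) via the finite sum:
c=cos(0.384500/2)=0.981577, s=sin(0.384500/2)=0.191068; N=√[1·1·1·1]=1.000000
k: max(0,(0)−(0))=0 … min(1+(0),1−(0))=1
  k=0: (−1)^0·1.0000/(1)·0.9816^2·0.1911^0 = +0.963493
  k=1: (−1)^1·1.0000/(1)·0.9816^0·0.1911^2 = -0.036507
d^1_{0,0}(0.3845) = +0.963493 -0.036507 = +0.926986

d=0.9270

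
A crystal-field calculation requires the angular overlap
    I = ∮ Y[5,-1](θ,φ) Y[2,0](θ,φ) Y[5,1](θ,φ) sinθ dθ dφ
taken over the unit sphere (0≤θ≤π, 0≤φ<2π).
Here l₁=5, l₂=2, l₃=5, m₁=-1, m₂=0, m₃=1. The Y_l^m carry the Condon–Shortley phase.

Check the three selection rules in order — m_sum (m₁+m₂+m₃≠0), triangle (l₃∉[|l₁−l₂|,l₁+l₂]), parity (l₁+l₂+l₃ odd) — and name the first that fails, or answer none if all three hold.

none

azimuthal sum: -1 + 0 + 1 = 0  ✓
3 ≤ 5 ≤ 7 (triangle on l)  ✓
L = 5 + 2 + 5 = 12 (even)  ✓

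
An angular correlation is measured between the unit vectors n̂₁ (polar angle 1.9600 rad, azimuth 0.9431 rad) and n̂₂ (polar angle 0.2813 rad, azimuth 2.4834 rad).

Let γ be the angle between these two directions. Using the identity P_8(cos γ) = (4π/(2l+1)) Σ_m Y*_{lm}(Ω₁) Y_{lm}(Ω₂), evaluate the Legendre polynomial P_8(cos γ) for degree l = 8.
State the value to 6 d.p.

Summing Y*_{l m}(θ₁,φ₁)·Y_{l m}(θ₂,φ₂) over m ∈ [−8, 8]; prefactor 4π/(2·8+1) = 0.739198:
  m=-8: (0.084211, 0.263633) × (0.000010, -0.000015) = (0.000005, 0.000001)  (running Σ = (0.000005, 0.000001))
  m=-7: (-0.431181, -0.142178) × (0.000026, 0.000250) = (0.000024, -0.000112)  (running Σ = (0.000029, -0.000110))
  m=-6: (0.222132, -0.160125) × (-0.001530, -0.001599) = (-0.000596, -0.000110)  (running Σ = (-0.000567, -0.000221))
  m=-5: (0.000547, -0.175767) × (0.013811, 0.002078) = (0.000373, -0.002426)  (running Σ = (-0.000194, -0.002647))
  m=-4: (0.279463, 0.204106) × (-0.056798, 0.031683) = (-0.022340, -0.002739)  (running Σ = (-0.022533, -0.005386))
  m=-3: (0.016223, -0.005238) × (0.086221, -0.201802) = (0.000342, -0.003726)  (running Σ = (-0.022192, -0.009111))
  m=-2: (-0.103955, 0.318590) × (0.125554, 0.482816) = (-0.166872, -0.010191)  (running Σ = (-0.189064, -0.019302))
  m=-1: (-0.028868, -0.039786) × (-0.484394, -0.374539) = (-0.000918, 0.030084)  (running Σ = (-0.189981, 0.010782))
  m=0: (-0.325682, -0.000000) × (0.007552, 0.000000) = (-0.002459, -0.000000)  (running Σ = (-0.192441, 0.010782))
  m=1: (0.028868, -0.039786) × (0.484394, -0.374539) = (-0.000918, -0.030084)  (running Σ = (-0.193358, -0.019302))
  m=2: (-0.103955, -0.318590) × (0.125554, -0.482816) = (-0.166872, 0.010191)  (running Σ = (-0.360230, -0.009111))
  m=3: (-0.016223, -0.005238) × (-0.086221, -0.201802) = (0.000342, 0.003726)  (running Σ = (-0.359889, -0.005386))
  m=4: (0.279463, -0.204106) × (-0.056798, -0.031683) = (-0.022340, 0.002739)  (running Σ = (-0.382228, -0.002647))
  m=5: (-0.000547, -0.175767) × (-0.013811, 0.002078) = (0.000373, 0.002426)  (running Σ = (-0.381855, -0.000221))
  m=6: (0.222132, 0.160125) × (-0.001530, 0.001599) = (-0.000596, 0.000110)  (running Σ = (-0.382451, -0.000110))
  m=7: (0.431181, -0.142178) × (-0.000026, 0.000250) = (0.000024, 0.000112)  (running Σ = (-0.382427, 0.000001))
  m=8: (0.084211, -0.263633) × (0.000010, 0.000015) = (0.000005, -0.000001)  (running Σ = (-0.382422, 0.000000))
Σ over m = (-0.382422, 0.000000); ×(4π/17) → (-0.282686, 0.000000). Real part: -0.282686

-0.282686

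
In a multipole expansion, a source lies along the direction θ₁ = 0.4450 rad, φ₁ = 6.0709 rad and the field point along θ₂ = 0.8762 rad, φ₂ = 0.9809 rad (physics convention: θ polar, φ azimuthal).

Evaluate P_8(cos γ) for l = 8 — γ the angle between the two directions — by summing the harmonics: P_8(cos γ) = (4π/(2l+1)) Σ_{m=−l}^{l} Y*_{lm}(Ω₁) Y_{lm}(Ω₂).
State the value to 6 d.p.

Expand P_8 via completeness: Σ_{m} conj(Y_{8,m}) at Ω₁ times Y_{8,m} at Ω₂ —
  m=-8: Y*=(-0.000077, -0.000603)  Y=(0.000424, -0.062584)  product (-0.000038, 0.000005)
  m=-7: Y*=(0.000432, -0.005078)  Y=(0.174093, -0.114837)  product (-0.000508, -0.000934)
  m=-6: Y*=(0.007866, -0.025693)  Y=(0.367292, 0.154331)  product (0.006854, -0.008223)
  m=-5: Y*=(0.048772, -0.087322)  Y=(0.083686, 0.430239)  product (0.041651, 0.013676)
  m=-4: Y*=(0.176183, -0.200208)  Y=(-0.105233, 0.104521)  product (0.002386, 0.039483)
  m=-3: Y*=(0.389474, -0.288082)  Y=(0.274893, 0.055407)  product (0.123025, -0.057612)
  m=-2: Y*=(0.451909, -0.204292)  Y=(0.119653, 0.290259)  product (0.113370, 0.106726)
  m=-1: Y*=(0.026180, -0.005643)  Y=(0.081908, -0.122360)  product (0.001454, -0.003666)
  m=+0: Y*=(-0.475767, -0.000000)  Y=(0.338476, 0.000000)  product (-0.161036, -0.000000)
  m=+1: Y*=(-0.026180, -0.005643)  Y=(-0.081908, -0.122360)  product (0.001454, 0.003666)
  m=+2: Y*=(0.451909, 0.204292)  Y=(0.119653, -0.290259)  product (0.113370, -0.106726)
  m=+3: Y*=(-0.389474, -0.288082)  Y=(-0.274893, 0.055407)  product (0.123025, 0.057612)
  m=+4: Y*=(0.176183, 0.200208)  Y=(-0.105233, -0.104521)  product (0.002386, -0.039483)
  m=+5: Y*=(-0.048772, -0.087322)  Y=(-0.083686, 0.430239)  product (0.041651, -0.013676)
  m=+6: Y*=(0.007866, 0.025693)  Y=(0.367292, -0.154331)  product (0.006854, 0.008223)
  m=+7: Y*=(-0.000432, -0.005078)  Y=(-0.174093, -0.114837)  product (-0.000508, 0.000934)
  m=+8: Y*=(-0.000077, 0.000603)  Y=(0.000424, 0.062584)  product (-0.000038, -0.000005)
Total Σ_m = (0.415353, -0.000000). Multiply by 0.739198: (0.307028, -0.000000). P_8(cos γ) = 0.307028

0.307028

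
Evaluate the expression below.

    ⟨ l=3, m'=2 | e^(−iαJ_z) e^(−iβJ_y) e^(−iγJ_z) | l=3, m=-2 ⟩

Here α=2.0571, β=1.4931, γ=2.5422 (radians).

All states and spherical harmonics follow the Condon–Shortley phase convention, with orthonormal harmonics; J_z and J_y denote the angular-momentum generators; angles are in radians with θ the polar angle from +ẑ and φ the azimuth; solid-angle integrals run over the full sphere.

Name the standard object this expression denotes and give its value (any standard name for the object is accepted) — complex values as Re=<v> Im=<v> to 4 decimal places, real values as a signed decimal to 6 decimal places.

Wigner D-matrix element, Re=0.2684 Im=0.3918

This is a Wigner D-matrix element — the rotation-matrix element ⟨l m'| R(α,β,γ) |l m⟩ in the angular-momentum basis.
First d^3_{2,-2}(β=1.4931), then the phase factors e^{-i(2)α} and e^{-i(-2)γ}:
Half-angle: c=0.734036, s=0.679110. N=√(120·1·1·120)=120.000000
k: max(0,(-2)−(2))=0 … min(3+(-2),3−(2))=1
  k=0: (−1)^4·120.0000/(24)·0.7340^2·0.6791^4 = +0.573016
  k=1: (−1)^5·120.0000/(120)·0.7340^0·0.6791^6 = -0.098094
d^3_{2,-2}(1.4931) = +0.573016 -0.098094 = +0.474922
D = (-0.563147+0.826357i)·(+0.474922)·(+0.363490-0.931598i) = +0.268395+0.391810i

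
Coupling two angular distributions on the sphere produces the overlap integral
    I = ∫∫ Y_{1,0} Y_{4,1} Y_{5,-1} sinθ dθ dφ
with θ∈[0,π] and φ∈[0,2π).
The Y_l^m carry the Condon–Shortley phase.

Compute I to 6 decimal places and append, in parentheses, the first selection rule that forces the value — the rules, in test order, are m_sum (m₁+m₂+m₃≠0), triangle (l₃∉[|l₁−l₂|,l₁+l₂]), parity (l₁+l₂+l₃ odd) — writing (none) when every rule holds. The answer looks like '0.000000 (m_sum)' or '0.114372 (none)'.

-0.240571 (none)

Rules hold: Σm=0, L=10 even, 3≤5≤5.
N = 3·9·11 = 297
Δ = 0!·2!·8!/11! = 1/495
Racah Σ t=0..0: t=0:+1/576 = 1/576
⇒ 3j(1 4 5; 0 0 0)² = 5/99, sgn -1
Racah Σ t=0..0: t=0:+1/720 = 1/720
⇒ 3j(1 4 5; 0 1 -1)² = 8/165, sgn +1
4πI² = N·(3j₀)²·(3jₘ)² = 8/11
I = -1·√(0.727273/4π) = -0.24057125
No selection rule forces the value: the integral is nonzero (none).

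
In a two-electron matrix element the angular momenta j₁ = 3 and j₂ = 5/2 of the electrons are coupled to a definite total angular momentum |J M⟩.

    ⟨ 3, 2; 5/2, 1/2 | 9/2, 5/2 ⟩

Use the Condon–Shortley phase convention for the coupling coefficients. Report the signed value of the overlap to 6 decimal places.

+0.497468  (= +√(49/198))

triangle: 1!*5!*4!/11! = 2880/39916800
(j±m)!: 5!*1!*3!*2!*7!*2! = 14515200
prefactor² = (2J+1)*Δ*N² = 115200/11
  k=0: +1/(0!*1!*1!*3!*4!*1!) = 1/144
  k=1: −1/(1!*0!*0!*2!*5!*2!) = -1/480
Σ = 7/1440  ⇒  CG² = 115200/11*(7/1440)² = 49/198
CG = +√(49/198) = +0.497468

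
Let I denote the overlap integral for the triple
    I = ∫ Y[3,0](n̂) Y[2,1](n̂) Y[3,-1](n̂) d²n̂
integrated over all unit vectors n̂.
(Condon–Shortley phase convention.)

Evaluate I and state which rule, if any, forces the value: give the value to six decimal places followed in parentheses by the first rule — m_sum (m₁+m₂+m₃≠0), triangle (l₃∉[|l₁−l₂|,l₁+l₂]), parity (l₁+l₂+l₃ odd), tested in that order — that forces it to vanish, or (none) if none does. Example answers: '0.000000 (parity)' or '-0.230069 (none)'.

Checks pass: Σm=0; 8 even; l₃=3∈[1,5].
(2·3+1)(2·2+1)(2·3+1) = 245
Δ: 2! 4! 2! / 9! → 1/3780
sum: t=0:+1/24 t=1:−1/4 t=2:+1/24 = -1/6
3j²(3 2 3; 0 0 0) = Δ·Π!·Σ² = 4/105  (sign +1)
sum: t=1:−1/8 t=2:+1/12 = -1/24
3j²(3 2 3; 0 1 -1) = Δ·Π!·Σ² = 1/210  (sign -1)
combine: 4πI² = 245·4/105·1/210 = 2/45
take √, sign -1: I = -0.05947080
No selection rule forces the value: the integral is nonzero (none).

-0.059471 (none)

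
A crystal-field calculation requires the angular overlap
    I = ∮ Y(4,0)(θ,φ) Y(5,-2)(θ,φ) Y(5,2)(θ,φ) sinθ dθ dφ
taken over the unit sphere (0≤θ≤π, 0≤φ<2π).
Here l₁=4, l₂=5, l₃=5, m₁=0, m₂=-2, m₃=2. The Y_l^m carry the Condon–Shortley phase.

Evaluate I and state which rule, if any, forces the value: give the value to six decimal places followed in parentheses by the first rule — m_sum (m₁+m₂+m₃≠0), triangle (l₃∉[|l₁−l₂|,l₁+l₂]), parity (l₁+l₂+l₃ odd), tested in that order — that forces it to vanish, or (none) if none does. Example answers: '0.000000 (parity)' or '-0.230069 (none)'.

-0.021700 (none)

m-sum 0 ✓  L=14 even ✓  1≤5≤9 ✓
Π(2lᵢ+1) = 9×11×11 = 1089
triangle coeff Δ(4,5,5) = 1/3153150
Σ_t [0,4]: t=0:+1/69120 t=1:−1/1728 t=2:+1/576 t=3:−1/1728 t=4:+1/69120 = 7/11520
(3j)²=2/143 [(4 5 5; 0 0 0)], sign=-1
Σ_t [0,3]: t=0:+1/20736 t=1:−1/1728 t=2:+1/1920 t=3:−1/25920 = -1/20736
(3j)²=1/2574 [(4 5 5; 0 -2 2)], sign=+1
⇒ 4πI² = 1/169
I = (-1)√(1/169/(4π)) = -0.02169960
No selection rule forces the value: the integral is nonzero (none).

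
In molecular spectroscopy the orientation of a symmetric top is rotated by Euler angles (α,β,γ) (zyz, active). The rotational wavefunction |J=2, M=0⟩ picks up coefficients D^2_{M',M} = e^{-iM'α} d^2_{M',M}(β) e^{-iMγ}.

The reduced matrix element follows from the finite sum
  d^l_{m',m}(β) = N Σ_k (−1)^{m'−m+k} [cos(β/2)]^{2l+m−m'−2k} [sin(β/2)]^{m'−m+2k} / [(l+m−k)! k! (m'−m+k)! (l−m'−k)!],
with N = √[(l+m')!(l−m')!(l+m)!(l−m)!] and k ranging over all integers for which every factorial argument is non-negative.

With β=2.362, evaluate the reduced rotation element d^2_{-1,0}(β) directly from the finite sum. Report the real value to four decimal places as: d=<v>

d^2_{-1,0}(β=2.3620) via the finite sum:
Half-angle: c=0.380000, s=0.924986. N=√(1·6·2·2)=4.898979
k∈{1,2} keeps every argument non-negative
  k=1: (−1)^0·4.8990/(2)·0.3800^3·0.9250^1 = +0.124326
  k=2: (−1)^1·4.8990/(2)·0.3800^1·0.9250^3 = -0.736657
d^2_{-1,0}(2.3620) = +0.124326 -0.736657 = -0.612331

d=-0.6123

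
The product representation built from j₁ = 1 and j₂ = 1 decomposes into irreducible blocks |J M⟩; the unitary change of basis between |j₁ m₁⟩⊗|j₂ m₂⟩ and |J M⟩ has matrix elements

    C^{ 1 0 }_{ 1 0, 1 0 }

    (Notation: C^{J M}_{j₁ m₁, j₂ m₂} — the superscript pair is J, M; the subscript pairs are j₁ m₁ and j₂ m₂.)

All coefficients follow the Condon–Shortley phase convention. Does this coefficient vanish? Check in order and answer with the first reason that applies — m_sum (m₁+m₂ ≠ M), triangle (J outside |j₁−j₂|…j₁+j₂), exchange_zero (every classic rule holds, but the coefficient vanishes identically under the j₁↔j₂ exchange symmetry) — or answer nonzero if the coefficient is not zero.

m-sum: m₁+m₂ = 0+0 = 0, M = 0  ✓
triangle: |j₁−j₂| = 0 ≤ J = 1 ≤ j₁+j₂ = 2  ✓
exchange: j₁=j₂ and m₁=m₂, and (−1)^(j₁+j₂−J) = (−1)^1 = −1 forces ⟨j₁m₁;j₂m₂|JM⟩ = −⟨j₂m₂;j₁m₁|JM⟩ = −⟨j₁m₁;j₂m₂|JM⟩ ⇒ the coefficient vanishes identically
Racah sum check: Σ_k collapses to 0 ⇒ CG = 0

exchange_zero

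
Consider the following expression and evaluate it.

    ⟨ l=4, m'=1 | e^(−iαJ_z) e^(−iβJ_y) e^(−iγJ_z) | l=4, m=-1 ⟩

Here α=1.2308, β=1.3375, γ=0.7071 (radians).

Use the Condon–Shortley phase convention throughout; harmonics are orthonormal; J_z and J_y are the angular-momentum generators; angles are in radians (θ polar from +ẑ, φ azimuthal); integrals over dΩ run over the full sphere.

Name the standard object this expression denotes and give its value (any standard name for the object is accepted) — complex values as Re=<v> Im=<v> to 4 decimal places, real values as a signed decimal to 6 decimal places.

This is a Wigner D-matrix element — the rotation-matrix element ⟨l m'| R(α,β,γ) |l m⟩ in the angular-momentum basis.
First d^4_{1,-1}(β=1.3375), then the phase factors e^{-i(1)α} and e^{-i(-1)γ}:
c=cos(1.337500/2)=0.784597, s=sin(1.337500/2)=0.620006; N=√[120·6·6·120]=720.000000
k∈{0,1,2,3} keeps every argument non-negative
  k=0: (−1)^2·720.0000/(72)·0.7846^6·0.6200^2 = +0.896752
  k=1: (−1)^3·720.0000/(24)·0.7846^4·0.6200^4 = -1.679930
  k=2: (−1)^4·720.0000/(48)·0.7846^2·0.6200^6 = +0.524516
  k=3: (−1)^5·720.0000/(720)·0.7846^0·0.6200^8 = -0.021836
d^4_{1,-1}(1.3375) = +0.896752 -1.679930 +0.524516 -0.021836 = -0.280498
D = (+0.333484-0.942756i)·(-0.280498)·(+0.760249+0.649632i) = -0.242904+0.140274i

Wigner D-matrix element, Re=-0.2429 Im=0.1403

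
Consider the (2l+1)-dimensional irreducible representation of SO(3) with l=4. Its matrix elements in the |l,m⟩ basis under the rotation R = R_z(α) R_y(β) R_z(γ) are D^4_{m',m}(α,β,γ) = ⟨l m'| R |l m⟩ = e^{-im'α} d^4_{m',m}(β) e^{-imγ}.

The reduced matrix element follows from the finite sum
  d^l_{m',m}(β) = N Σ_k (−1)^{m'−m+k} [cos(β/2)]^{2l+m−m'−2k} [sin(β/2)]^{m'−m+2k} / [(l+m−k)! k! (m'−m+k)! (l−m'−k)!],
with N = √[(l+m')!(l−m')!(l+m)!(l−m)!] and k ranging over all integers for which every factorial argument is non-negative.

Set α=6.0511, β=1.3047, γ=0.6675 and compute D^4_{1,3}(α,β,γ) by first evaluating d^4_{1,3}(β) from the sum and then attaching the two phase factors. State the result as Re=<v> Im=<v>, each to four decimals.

First d^4_{1,3}(β=1.3047), then the phase factors e^{-i(1)α} and e^{-i(3)γ}:
c=cos(1.304700/2)=0.794659, s=sin(1.304700/2)=0.607056; N=√[120·6·5040·1]=1904.940944
k: max(0,(3)−(1))=2 … min(4+(3),4−(1))=3
  k=2: (−1)^0·1904.9409/(240)·0.7947^6·0.6071^2 = +0.736569
  k=3: (−1)^1·1904.9409/(144)·0.7947^4·0.6071^4 = -0.716402
d^4_{1,3}(1.3047) = +0.736569 -0.716402 = +0.020167
D = (+0.973189+0.230007i)·(+0.020167)·(-0.418419-0.908254i) = -0.003999-0.019766i

Re=-0.0040 Im=-0.0198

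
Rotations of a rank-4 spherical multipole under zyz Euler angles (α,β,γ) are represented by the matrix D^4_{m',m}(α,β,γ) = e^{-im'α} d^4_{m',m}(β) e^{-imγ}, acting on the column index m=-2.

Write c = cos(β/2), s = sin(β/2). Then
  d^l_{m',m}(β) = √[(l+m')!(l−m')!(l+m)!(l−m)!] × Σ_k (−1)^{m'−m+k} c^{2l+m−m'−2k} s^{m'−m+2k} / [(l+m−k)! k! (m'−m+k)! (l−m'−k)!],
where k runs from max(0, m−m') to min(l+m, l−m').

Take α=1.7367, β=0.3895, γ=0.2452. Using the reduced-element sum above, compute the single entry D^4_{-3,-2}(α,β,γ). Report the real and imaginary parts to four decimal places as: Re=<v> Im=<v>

Split into d^4_{-3,-2}(β=0.3895) × two z-phases.
c=cos(0.389500/2)=0.981096, s=sin(0.389500/2)=0.193521; N=√[1·5040·2·720]=2693.993318
Admissible k: 1..2 (factorial args all ≥0)
  k=1: (−1)^0·2693.9933/(720)·0.9811^7·0.1935^1 = +0.633539
  k=2: (−1)^1·2693.9933/(240)·0.9811^5·0.1935^3 = -0.073948
d^4_{-3,-2}(0.3895) = +0.633539 -0.073948 = +0.559591
D = (+0.477416-0.878678i)·(+0.559591)·(+0.882145+0.470979i) = +0.467252-0.307925i

Re=0.4673 Im=-0.3079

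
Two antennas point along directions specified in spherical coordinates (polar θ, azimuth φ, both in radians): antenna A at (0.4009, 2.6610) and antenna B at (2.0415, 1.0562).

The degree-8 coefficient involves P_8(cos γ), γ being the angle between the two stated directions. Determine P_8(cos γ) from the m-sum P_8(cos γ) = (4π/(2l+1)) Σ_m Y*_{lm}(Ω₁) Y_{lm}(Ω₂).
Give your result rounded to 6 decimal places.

Expand P_8 via completeness: Σ_{m} conj(Y_{8,m}) at Ω₁ times Y_{8,m} at Ω₂ —
  [-8]  conj(Y_{8,-8})(Ω₁) = -0.000211+0.000179i ; Y_{8,-8}(Ω₂) = -0.115118-0.169859i ; Δ = +0.000055+0.000015i
  [-7]  conj(Y_{8,-7})(Ω₁) = +0.002552-0.000578i ; Y_{8,-7}(Ω₂) = -0.185633+0.374130i ; Δ = -0.000258+0.001062i
  [-6]  conj(Y_{8,-6})(Ω₁) = -0.015061-0.003975i ; Y_{8,-6}(Ω₂) = +0.392790-0.021237i ; Δ = -0.006000-0.001241i
  [-5]  conj(Y_{8,-5})(Ω₁) = +0.048679+0.044326i ; Y_{8,-5}(Ω₂) = -0.009505-0.014874i ; Δ = +0.000197-0.001145i
  [-4]  conj(Y_{8,-4})(Ω₁) = -0.069358-0.189081i ; Y_{8,-4}(Ω₂) = +0.159789-0.301321i ; Δ = -0.068057-0.009314i
  [-3]  conj(Y_{8,-3})(Ω₁) = -0.055254+0.425888i ; Y_{8,-3}(Ω₂) = -0.195605+0.005284i ; Δ = +0.008558-0.083598i
  [-2]  conj(Y_{8,-2})(Ω₁) = +0.318500-0.456081i ; Y_{8,-2}(Ω₂) = -0.129732-0.215641i ; Δ = -0.139669-0.009513i
  [-1]  conj(Y_{8,-1})(Ω₁) = -0.186620+0.097297i ; Y_{8,-1}(Ω₂) = -0.123649+0.218690i ; Δ = +0.001798-0.052843i
  [+0]  conj(Y_{8,0})(Ω₁) = -0.431469-0.000000i ; Y_{8,0}(Ω₂) = -0.218006+0.000000i ; Δ = +0.094063+0.000000i
  [+1]  conj(Y_{8,1})(Ω₁) = +0.186620+0.097297i ; Y_{8,1}(Ω₂) = +0.123649+0.218690i ; Δ = +0.001798+0.052843i
  [+2]  conj(Y_{8,2})(Ω₁) = +0.318500+0.456081i ; Y_{8,2}(Ω₂) = -0.129732+0.215641i ; Δ = -0.139669+0.009513i
  [+3]  conj(Y_{8,3})(Ω₁) = +0.055254+0.425888i ; Y_{8,3}(Ω₂) = +0.195605+0.005284i ; Δ = +0.008558+0.083598i
  [+4]  conj(Y_{8,4})(Ω₁) = -0.069358+0.189081i ; Y_{8,4}(Ω₂) = +0.159789+0.301321i ; Δ = -0.068057+0.009314i
  [+5]  conj(Y_{8,5})(Ω₁) = -0.048679+0.044326i ; Y_{8,5}(Ω₂) = +0.009505-0.014874i ; Δ = +0.000197+0.001145i
  [+6]  conj(Y_{8,6})(Ω₁) = -0.015061+0.003975i ; Y_{8,6}(Ω₂) = +0.392790+0.021237i ; Δ = -0.006000+0.001241i
  [+7]  conj(Y_{8,7})(Ω₁) = -0.002552-0.000578i ; Y_{8,7}(Ω₂) = +0.185633+0.374130i ; Δ = -0.000258-0.001062i
  [+8]  conj(Y_{8,8})(Ω₁) = -0.000211-0.000179i ; Y_{8,8}(Ω₂) = -0.115118+0.169859i ; Δ = +0.000055-0.000015i
Total Σ_m = -0.312692-0.000000i. Multiply by 0.739198: -0.231141-0.000000i. P_8(cos γ) = -0.231141

-0.231141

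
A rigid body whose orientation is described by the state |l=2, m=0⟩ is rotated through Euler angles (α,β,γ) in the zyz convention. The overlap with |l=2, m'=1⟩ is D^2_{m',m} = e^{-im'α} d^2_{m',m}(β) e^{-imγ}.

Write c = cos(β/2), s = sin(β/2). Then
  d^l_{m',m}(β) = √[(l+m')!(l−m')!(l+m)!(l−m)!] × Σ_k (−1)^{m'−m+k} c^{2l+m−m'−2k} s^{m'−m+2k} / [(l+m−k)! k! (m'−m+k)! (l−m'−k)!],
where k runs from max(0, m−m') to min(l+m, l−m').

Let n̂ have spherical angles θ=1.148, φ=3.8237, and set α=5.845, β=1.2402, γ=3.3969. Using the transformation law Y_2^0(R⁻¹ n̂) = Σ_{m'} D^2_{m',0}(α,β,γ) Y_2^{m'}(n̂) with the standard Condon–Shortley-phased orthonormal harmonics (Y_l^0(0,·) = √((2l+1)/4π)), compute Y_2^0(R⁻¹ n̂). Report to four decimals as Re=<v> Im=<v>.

Need the full column D^2_{m',0} for m'=−2..2 at α=5.8450, β=1.2402, γ=3.3969.
cos(β/2)=0.813820, sin(β/2)=0.581117
d^2_{-2,0}: single k=2 term ⇒ +0.547847;  D = +0.350591-0.420977i
d^2_{-1,0}: k∈[1..2] ⇒ +0.767228 -0.391196 = +0.376033;  D = +0.340506-0.159549i
d^2_{0,0}: k∈[0..2] ⇒ +0.438646 -0.894630 +0.114039 = -0.341945;  D = -0.341945+0.000000i
d^2_{1,0}: k∈[0..1] ⇒ -0.767228 +0.391196 = -0.376033;  D = -0.340506-0.159549i
d^2_{2,0}: single k=0 term ⇒ +0.547847;  D = +0.350591+0.420977i
Y_2^{m'}(θ=1.148,φ=3.8237) and Σ D·Y over m':
  (+0.3506-0.4210i)·(+0.0659-0.3144i)  (+0.3405-0.1595i)·(-0.2244+0.1822i)  (-0.3419+0.0000i)·(-0.1561+0.0000i)  (-0.3405-0.1595i)·(+0.2244+0.1822i)  (+0.3506+0.4210i)·(+0.0659+0.3144i)
Y_2^0(R⁻¹ n̂) = -0.259803+0.000000i

Re=-0.2598 Im=0.0000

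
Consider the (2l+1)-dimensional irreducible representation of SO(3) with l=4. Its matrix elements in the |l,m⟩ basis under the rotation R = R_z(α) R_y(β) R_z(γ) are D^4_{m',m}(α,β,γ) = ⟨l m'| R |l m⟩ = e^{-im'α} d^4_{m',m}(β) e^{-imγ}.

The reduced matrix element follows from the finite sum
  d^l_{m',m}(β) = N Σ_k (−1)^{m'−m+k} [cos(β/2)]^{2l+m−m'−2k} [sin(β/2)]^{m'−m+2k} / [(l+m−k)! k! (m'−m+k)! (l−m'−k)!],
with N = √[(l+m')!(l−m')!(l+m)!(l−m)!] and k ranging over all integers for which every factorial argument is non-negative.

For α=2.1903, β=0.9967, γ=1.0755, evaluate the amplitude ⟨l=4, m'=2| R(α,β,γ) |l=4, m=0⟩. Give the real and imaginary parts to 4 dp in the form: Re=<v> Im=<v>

Re=-0.0966 Im=0.2805

Split into d^4_{2,0}(β=0.9967) × two z-phases.
With c≡cos(β/2)=0.878372 and s≡sin(β/2)=0.477977, N=[720·2·24·24]^{1/2}=910.735966
The bounds max(0,m−m')=0 and min(l+m,l−m')=2 give 3 terms
  k=0: (−1)^2·910.7360/(96)·0.8784^6·0.4780^2 = +0.995422
  k=1: (−1)^3·910.7360/(36)·0.8784^4·0.4780^4 = -0.786018
  k=2: (−1)^4·910.7360/(96)·0.8784^2·0.4780^6 = +0.087281
d^4_{2,0}(0.9967) = +0.995422 -0.786018 +0.087281 = +0.296685
Phases: e^{-i·(2)·2.1903}=-0.325735+0.945461i, e^{-i·(0)·1.0755}=+1.000000+0.000000i ⇒ D=-0.096641+0.280504i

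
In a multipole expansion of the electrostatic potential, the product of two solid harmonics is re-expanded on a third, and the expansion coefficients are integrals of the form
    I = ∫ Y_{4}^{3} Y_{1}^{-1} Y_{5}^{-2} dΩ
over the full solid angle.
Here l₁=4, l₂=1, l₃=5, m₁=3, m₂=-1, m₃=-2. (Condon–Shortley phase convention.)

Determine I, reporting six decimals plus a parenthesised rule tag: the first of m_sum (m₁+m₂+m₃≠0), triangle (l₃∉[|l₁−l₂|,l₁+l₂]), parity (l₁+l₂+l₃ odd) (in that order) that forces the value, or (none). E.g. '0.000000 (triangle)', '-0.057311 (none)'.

0.085055 (none)

m-sum 0 ✓  L=10 even ✓  3≤5≤5 ✓
Π(2lᵢ+1) = 9×3×11 = 297
triangle coeff Δ(4,1,5) = 1/495
Σ_t [0,0]: t=0:+1/576 = 1/576
(3j)²=5/99 [(4 1 5; 0 0 0)], sign=-1
Σ_t [0,0]: t=0:+1/10080 = 1/10080
(3j)²=1/165 [(4 1 5; 3 -1 -2)], sign=-1
⇒ 4πI² = 1/11
I = (+1)√(1/11/(4π)) = 0.08505478
No selection rule forces the value: the integral is nonzero (none).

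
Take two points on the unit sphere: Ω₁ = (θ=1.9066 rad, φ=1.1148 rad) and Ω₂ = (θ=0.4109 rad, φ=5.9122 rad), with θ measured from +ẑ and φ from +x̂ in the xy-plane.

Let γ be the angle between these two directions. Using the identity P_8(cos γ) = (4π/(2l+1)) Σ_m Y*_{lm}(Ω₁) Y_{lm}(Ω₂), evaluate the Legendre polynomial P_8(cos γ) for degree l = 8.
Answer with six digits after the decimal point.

Term-by-term m-sum for l=8 (normalisation 4π/17 = 0.739198):
  [-8]  conj(Y_{8,-8})(Ω₁) = -0.284606+0.157846i ; Y_{8,-8}(Ω₂) = -0.000329+0.000058i ; Δ = +0.000085-0.000068i
  [-7]  conj(Y_{8,-7})(Ω₁) = -0.022881-0.453778i ; Y_{8,-7}(Ω₂) = -0.002623+0.001589i ; Δ = +0.000781+0.001154i
  [-6]  conj(Y_{8,-6})(Ω₁) = +0.154059+0.066157i ; Y_{8,-6}(Ω₂) = -0.010811+0.014071i ; Δ = -0.002596+0.001453i
  [-5]  conj(Y_{8,-5})(Ω₁) = +0.209185-0.179504i ; Y_{8,-5}(Ω₂) = -0.020412+0.069898i ; Δ = +0.008277+0.018286i
  [-4]  conj(Y_{8,-4})(Ω₁) = +0.071164+0.275038i ; Y_{8,-4}(Ω₂) = +0.018721+0.215002i ; Δ = -0.057802+0.020449i
  [-3]  conj(Y_{8,-3})(Ω₁) = +0.151044+0.031060i ; Y_{8,-3}(Ω₂) = +0.196158+0.398079i ; Δ = +0.017264+0.066220i
  [-2]  conj(Y_{8,-2})(Ω₁) = -0.190155+0.245618i ; Y_{8,-2}(Ω₂) = +0.402830+0.369278i ; Δ = -0.167301+0.028722i
  [-1]  conj(Y_{8,-1})(Ω₁) = +0.043112+0.087898i ; Y_{8,-1}(Ω₂) = +0.157248+0.061169i ; Δ = +0.001403+0.016459i
  [+0]  conj(Y_{8,0})(Ω₁) = -0.314333-0.000000i ; Y_{8,0}(Ω₂) = -0.447558+0.000000i ; Δ = +0.140682+0.000000i
  [+1]  conj(Y_{8,1})(Ω₁) = -0.043112+0.087898i ; Y_{8,1}(Ω₂) = -0.157248+0.061169i ; Δ = +0.001403-0.016459i
  [+2]  conj(Y_{8,2})(Ω₁) = -0.190155-0.245618i ; Y_{8,2}(Ω₂) = +0.402830-0.369278i ; Δ = -0.167301-0.028722i
  [+3]  conj(Y_{8,3})(Ω₁) = -0.151044+0.031060i ; Y_{8,3}(Ω₂) = -0.196158+0.398079i ; Δ = +0.017264-0.066220i
  [+4]  conj(Y_{8,4})(Ω₁) = +0.071164-0.275038i ; Y_{8,4}(Ω₂) = +0.018721-0.215002i ; Δ = -0.057802-0.020449i
  [+5]  conj(Y_{8,5})(Ω₁) = -0.209185-0.179504i ; Y_{8,5}(Ω₂) = +0.020412+0.069898i ; Δ = +0.008277-0.018286i
  [+6]  conj(Y_{8,6})(Ω₁) = +0.154059-0.066157i ; Y_{8,6}(Ω₂) = -0.010811-0.014071i ; Δ = -0.002596-0.001453i
  [+7]  conj(Y_{8,7})(Ω₁) = +0.022881-0.453778i ; Y_{8,7}(Ω₂) = +0.002623+0.001589i ; Δ = +0.000781-0.001154i
  [+8]  conj(Y_{8,8})(Ω₁) = -0.284606-0.157846i ; Y_{8,8}(Ω₂) = -0.000329-0.000058i ; Δ = +0.000085+0.000068i
Σ over m = -0.259098+0.000000i; ×(4π/17) → -0.191525+0.000000i. Real part: -0.191525

-0.191525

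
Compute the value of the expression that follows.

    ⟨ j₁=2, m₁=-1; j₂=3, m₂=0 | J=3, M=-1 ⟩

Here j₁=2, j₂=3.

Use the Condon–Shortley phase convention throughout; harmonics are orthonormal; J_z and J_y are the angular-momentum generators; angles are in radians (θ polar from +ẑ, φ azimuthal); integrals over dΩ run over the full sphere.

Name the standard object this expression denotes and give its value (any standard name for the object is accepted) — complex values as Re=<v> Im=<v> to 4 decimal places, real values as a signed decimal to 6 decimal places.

This is a Clebsch–Gordan (vector-coupling) coefficient.
j₁+j₂−J=2  J+j₁−j₂=2  J−j₁+j₂=4  j₁+j₂+J+1=9
(j₁±m₁, j₂±m₂, J±M) = (1,3,3,3,2,4)
P² = 96/5
sum k=1..2:
  [1] −1/8 = -1/8
  [2] +1/12 = 1/12
S = -1/24
C² = P²·S² = 1/30 ; C = -0.182574

Clebsch–Gordan coefficient, −√(1/30) ≈ -0.182574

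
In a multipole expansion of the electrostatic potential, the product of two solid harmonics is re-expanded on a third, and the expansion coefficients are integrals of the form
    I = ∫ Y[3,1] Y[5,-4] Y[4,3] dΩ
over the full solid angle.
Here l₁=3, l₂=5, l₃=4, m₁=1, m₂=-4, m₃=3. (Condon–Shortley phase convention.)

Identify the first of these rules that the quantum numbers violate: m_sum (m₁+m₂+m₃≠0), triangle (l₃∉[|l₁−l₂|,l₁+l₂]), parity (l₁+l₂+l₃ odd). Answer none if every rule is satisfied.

none

m₁+m₂+m₃ = 1 − 4 + 3 = 0  ✓
triangle: |3−5|=2 ≤ l₃=4 ≤ 3+5=8  ✓
parity: l₁+l₂+l₃ = 12 is even  ✓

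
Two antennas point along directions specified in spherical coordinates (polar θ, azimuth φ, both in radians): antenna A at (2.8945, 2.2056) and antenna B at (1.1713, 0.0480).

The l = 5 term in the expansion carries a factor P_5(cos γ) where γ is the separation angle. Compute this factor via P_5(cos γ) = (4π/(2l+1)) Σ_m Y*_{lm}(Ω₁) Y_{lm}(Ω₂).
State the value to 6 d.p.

-0.085591

Expand P_5 via completeness: Σ_{m} conj(Y_{5,m}) at Ω₁ times Y_{5,m} at Ω₂ —
  m=-5: (+0.000013-0.000406i) × (+0.299169-0.073212i) = -0.000026-0.000122i  (running Σ = -0.000026-0.000122i)
  m=-4: (+0.004197-0.002886i) × (+0.403654-0.078468i) = +0.001468-0.001494i  (running Σ = +0.001442-0.001617i)
  m=-3: (+0.035686+0.012368i) × (+0.096788-0.014035i) = +0.003628+0.000696i  (running Σ = +0.005069-0.000920i)
  m=-2: (+0.053092+0.170913i) × (-0.304140+0.029287i) = -0.021153-0.050426i  (running Σ = -0.016084-0.051347i)
  m=-1: (-0.297318+0.403692i) × (-0.187845+0.009023i) = +0.052207-0.078514i  (running Σ = +0.036123-0.129861i)
  m=0: (-0.552863-0.000000i) × (+0.266194+0.000000i) = -0.147169-0.000000i  (running Σ = -0.111046-0.129861i)
  m=1: (+0.297318+0.403692i) × (+0.187845+0.009023i) = +0.052207+0.078514i  (running Σ = -0.058839-0.051347i)
  m=2: (+0.053092-0.170913i) × (-0.304140-0.029287i) = -0.021153+0.050426i  (running Σ = -0.079992-0.000920i)
  m=3: (-0.035686+0.012368i) × (-0.096788-0.014035i) = +0.003628-0.000696i  (running Σ = -0.076364-0.001617i)
  m=4: (+0.004197+0.002886i) × (+0.403654+0.078468i) = +0.001468+0.001494i  (running Σ = -0.074896-0.000122i)
  m=5: (-0.000013-0.000406i) × (-0.299169-0.073212i) = -0.000026+0.000122i  (running Σ = -0.074922-0.000000i)
Total Σ_m = -0.074922-0.000000i. Multiply by 1.142397: -0.085591-0.000000i. P_5(cos γ) = -0.085591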